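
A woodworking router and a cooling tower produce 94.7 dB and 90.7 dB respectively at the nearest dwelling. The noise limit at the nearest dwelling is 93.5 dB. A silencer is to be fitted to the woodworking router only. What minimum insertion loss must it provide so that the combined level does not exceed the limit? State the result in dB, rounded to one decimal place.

Fixed contribution from the other source: Σ 10^(L/10) = 10^(90.7/10) = 1.175e+09 (90.70 dB).
To meet 93.5 dB overall, the treated woodworking router may contribute at most 10^(93.5/10) − 1.175e+09 = 1.064e+09, i.e. 90.27 dB.
Required insertion loss = 94.7 − 90.27 = 4.43 dB.

4.4 dB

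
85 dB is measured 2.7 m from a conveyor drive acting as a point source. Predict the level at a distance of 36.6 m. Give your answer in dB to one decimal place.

For a point source, L₂ = L₁ − 20·log₁₀(r₂/r₁).
L₂ = 85 − 20·log₁₀(36.6/2.7) = 85 − 22.642 = 62.36 dB.

62.4 dB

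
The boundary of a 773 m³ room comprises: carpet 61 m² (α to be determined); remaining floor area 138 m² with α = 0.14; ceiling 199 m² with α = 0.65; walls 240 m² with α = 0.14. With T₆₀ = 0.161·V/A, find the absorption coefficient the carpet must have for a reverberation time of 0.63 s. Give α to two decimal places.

0.25

A = 0.161·V/T₆₀ = 0.161·773/0.63 = 197.54 m² sabins.
Absorption from the other surfaces = 138·0.14 + 199·0.65 + 240·0.14 = 182.27 m², so the carpet must supply 15.27 m² over 61 m².
α = 15.27/61 = 0.250.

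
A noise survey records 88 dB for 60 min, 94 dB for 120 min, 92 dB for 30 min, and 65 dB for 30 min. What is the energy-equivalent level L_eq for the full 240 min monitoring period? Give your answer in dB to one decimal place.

L_eq = 10·log₁₀[(1/T)·Σ tᵢ·10^(Lᵢ/10)] with T = 240 min.
Σ tᵢ·10^(Lᵢ/10) = 60·10^(88/10) + 120·10^(94/10) + 30·10^(92/10) + 30·10^(65/10) = 3.869e+11.
L_eq = 10·log₁₀(3.869e+11/240) = 92.07 dB.

92.1 dB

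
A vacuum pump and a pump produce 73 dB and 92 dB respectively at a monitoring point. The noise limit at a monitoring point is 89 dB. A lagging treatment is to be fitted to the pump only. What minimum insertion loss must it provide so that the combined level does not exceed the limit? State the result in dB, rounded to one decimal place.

Fixed contribution from the other source: Σ 10^(L/10) = 10^(73/10) = 1.995e+07 (73.00 dB).
The limit corresponds to 10^(89/10) = 7.943e+08; subtracting the fixed part leaves 7.744e+08 for the pump, i.e. 88.89 dB.
So the pump must be reduced from 92 to 88.89 dB: IL = 3.11 dB.

3.1 dB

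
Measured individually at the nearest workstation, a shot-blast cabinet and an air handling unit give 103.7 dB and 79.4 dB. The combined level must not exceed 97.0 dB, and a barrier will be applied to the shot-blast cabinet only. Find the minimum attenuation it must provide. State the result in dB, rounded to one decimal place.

6.8 dB

The untreated sources together contribute 10^(79.4/10) = 8.710e+07, i.e. 79.40 dB.
The limit corresponds to 10^(97.0/10) = 5.012e+09; subtracting the fixed part leaves 4.925e+09 for the shot-blast cabinet, i.e. 96.92 dB.
Required insertion loss = 103.7 − 96.92 = 6.78 dB.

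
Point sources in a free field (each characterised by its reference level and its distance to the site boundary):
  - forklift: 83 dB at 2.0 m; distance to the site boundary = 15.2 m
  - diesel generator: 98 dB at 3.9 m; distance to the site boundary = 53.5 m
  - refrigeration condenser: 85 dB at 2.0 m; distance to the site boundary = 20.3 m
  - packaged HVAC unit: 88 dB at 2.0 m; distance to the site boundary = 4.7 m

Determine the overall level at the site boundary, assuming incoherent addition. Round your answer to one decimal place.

81.9 dB

Apply inverse-square spreading to bring every level to the receiver, then sum 10^(L/10).
forklift: 83 − 20·log₁₀(15.2/2.0) = 83 − 17.62 = 65.38 dB.
diesel generator: 98 − 20·log₁₀(53.5/3.9) = 98 − 22.75 = 75.25 dB.
refrigeration condenser: 85 − 20·log₁₀(20.3/2.0) = 85 − 20.13 = 64.87 dB.
packaged HVAC unit: 88 − 20·log₁₀(4.7/2.0) = 88 − 7.42 = 80.58 dB.
Σ 10^(L/10) = 1.543e+08 → L_total = 10·log₁₀(1.543e+08) = 81.88 dB.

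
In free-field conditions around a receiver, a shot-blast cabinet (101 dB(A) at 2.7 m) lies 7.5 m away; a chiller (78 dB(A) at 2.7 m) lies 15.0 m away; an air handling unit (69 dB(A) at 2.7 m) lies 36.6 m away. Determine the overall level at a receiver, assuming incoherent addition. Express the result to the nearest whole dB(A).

First find each source's level at the receiver (point-source: −20·log₁₀(r/r_ref)), then combine on an intensity basis.
shot-blast cabinet: 101 − 20·log₁₀(7.5/2.7) = 101 − 8.87 = 92.13 dB(A).
chiller: 78 − 20·log₁₀(15.0/2.7) = 78 − 14.89 = 63.11 dB(A).
air handling unit: 69 − 20·log₁₀(36.6/2.7) = 69 − 22.64 = 46.36 dB(A).
Σ 10^(L/10) = 1.634e+09 → L_total = 10·log₁₀(1.634e+09) = 92.13 dB(A).

92 dB(A)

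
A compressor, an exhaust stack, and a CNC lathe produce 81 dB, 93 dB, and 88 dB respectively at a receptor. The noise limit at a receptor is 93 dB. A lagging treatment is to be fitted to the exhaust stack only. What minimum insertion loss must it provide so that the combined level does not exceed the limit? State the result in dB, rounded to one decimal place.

Fixed contribution from the other sources: Σ 10^(L/10) = 10^(81/10) + 10^(88/10) = 7.568e+08 (88.79 dB).
The limit corresponds to 10^(93/10) = 1.995e+09; subtracting the fixed part leaves 1.238e+09 for the exhaust stack, i.e. 90.93 dB.
So the exhaust stack must be reduced from 93 to 90.93 dB: IL = 2.07 dB.

2.1 dB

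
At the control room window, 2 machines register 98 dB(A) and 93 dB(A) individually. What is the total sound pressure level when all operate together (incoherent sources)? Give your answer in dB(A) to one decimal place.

For uncorrelated sources the intensities add, so convert each level to linear form, sum, and take 10·log₁₀ of the total.
Σ 10^(L/10) = 10^(98/10) + 10^(93/10) = 8.305e+09.
L_total = 10·log₁₀(8.305e+09) = 99.19 dB(A).

99.2 dB(A)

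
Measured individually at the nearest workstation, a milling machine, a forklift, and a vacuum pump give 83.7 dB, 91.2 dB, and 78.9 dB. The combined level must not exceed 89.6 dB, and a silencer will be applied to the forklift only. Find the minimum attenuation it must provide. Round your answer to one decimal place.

3.4 dB

Everything except the forklift sums to 10^(83.7/10) + 10^(78.9/10) = 3.120e+08 in linear terms, 84.94 dB.
The limit corresponds to 10^(89.6/10) = 9.120e+08; subtracting the fixed part leaves 6.000e+08 for the forklift, i.e. 87.78 dB.
So the forklift must be reduced from 91.2 to 87.78 dB: IL = 3.42 dB.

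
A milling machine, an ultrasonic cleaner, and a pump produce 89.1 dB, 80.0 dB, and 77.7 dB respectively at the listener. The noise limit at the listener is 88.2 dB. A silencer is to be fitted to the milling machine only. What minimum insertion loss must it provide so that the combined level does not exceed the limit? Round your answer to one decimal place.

Everything except the milling machine sums to 10^(80.0/10) + 10^(77.7/10) = 1.589e+08 in linear terms, 82.01 dB.
To meet 88.2 dB overall, the treated milling machine may contribute at most 10^(88.2/10) − 1.589e+08 = 5.018e+08, i.e. 87.01 dB.
So the milling machine must be reduced from 89.1 to 87.01 dB: IL = 2.09 dB.

2.1 dB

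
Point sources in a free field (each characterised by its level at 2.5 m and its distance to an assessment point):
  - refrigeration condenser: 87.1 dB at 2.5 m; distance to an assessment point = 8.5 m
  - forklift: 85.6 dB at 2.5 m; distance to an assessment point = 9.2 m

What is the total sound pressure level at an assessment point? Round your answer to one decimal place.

Apply inverse-square spreading to bring every level to the receiver, then sum 10^(L/10).
refrigeration condenser: 87.1 − 20·log₁₀(8.5/2.5) = 87.1 − 10.63 = 76.47 dB.
forklift: 85.6 − 20·log₁₀(9.2/2.5) = 85.6 − 11.32 = 74.28 dB.
Σ 10^(L/10) = 7.118e+07 → L_total = 10·log₁₀(7.118e+07) = 78.52 dB.

78.5 dB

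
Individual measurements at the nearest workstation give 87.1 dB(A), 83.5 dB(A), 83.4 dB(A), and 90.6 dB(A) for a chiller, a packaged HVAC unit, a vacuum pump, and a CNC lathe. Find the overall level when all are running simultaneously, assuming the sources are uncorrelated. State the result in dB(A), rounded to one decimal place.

93.2 dB(A)

For uncorrelated sources the intensities add, so convert each level to linear form, sum, and take 10·log₁₀ of the total.
Σ 10^(L/10) = 10^(87.1/10) + 10^(83.5/10) + 10^(83.4/10) + 10^(90.6/10) = 2.104e+09.
L_total = 10·log₁₀(2.104e+09) = 93.23 dB(A).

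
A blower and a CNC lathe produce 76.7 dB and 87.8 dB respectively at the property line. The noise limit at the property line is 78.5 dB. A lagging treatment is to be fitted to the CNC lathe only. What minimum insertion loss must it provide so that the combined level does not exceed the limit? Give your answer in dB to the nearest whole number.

14 dB

Fixed contribution from the other source: Σ 10^(L/10) = 10^(76.7/10) = 4.677e+07 (76.70 dB).
The limit corresponds to 10^(78.5/10) = 7.079e+07; subtracting the fixed part leaves 2.402e+07 for the CNC lathe, i.e. 73.81 dB.
Required insertion loss = 87.8 − 73.81 = 13.99 dB.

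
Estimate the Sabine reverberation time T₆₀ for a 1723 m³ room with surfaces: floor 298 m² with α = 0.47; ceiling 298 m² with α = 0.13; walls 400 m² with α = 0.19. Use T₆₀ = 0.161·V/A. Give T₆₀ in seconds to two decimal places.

1.09 s

Total absorption A = 298·0.47 + 298·0.13 + 400·0.19 = 254.80 m² sabins.
T₆₀ = 0.161·V/A = 0.161·1723/254.80 = 1.089 s.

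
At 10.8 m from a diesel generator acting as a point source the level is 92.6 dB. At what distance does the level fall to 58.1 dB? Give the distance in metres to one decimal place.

The 34.5 dB drop corresponds to a distance ratio of 10^(34.5/20) for a point source.
r₂ = 10.8·10^((92.6−58.1)/20) = 10.8·10^(34.5/20) = 573.36 m.

573.4 m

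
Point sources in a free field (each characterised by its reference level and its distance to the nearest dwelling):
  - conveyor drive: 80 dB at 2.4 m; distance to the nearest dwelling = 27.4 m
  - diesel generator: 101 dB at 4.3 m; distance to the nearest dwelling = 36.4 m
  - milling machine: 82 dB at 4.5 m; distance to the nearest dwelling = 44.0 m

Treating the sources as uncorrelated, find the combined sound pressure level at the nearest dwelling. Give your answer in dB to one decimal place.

First find each source's level at the receiver (point-source: −20·log₁₀(r/r_ref)), then combine on an intensity basis.
conveyor drive: 80 − 20·log₁₀(27.4/2.4) = 80 − 21.15 = 58.85 dB.
diesel generator: 101 − 20·log₁₀(36.4/4.3) = 101 − 18.55 = 82.45 dB.
milling machine: 82 − 20·log₁₀(44.0/4.5) = 82 − 19.80 = 62.20 dB.
Σ 10^(L/10) = 1.781e+08 → L_total = 10·log₁₀(1.781e+08) = 82.51 dB.

82.5 dB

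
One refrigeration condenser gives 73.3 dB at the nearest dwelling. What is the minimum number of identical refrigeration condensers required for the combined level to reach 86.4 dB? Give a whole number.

The shortfall is 86.4 − 73.3 = 13.1 dB, and N units add 10·log₁₀ N, so need 10·log₁₀ N ≥ 13.1.
N ≥ 10^(13.1/10) = 20.417, so N = 21.

21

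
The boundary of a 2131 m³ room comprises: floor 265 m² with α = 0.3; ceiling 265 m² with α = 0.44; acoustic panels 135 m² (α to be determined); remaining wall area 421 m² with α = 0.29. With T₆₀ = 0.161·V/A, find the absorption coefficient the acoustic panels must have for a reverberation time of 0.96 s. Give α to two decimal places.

From T₆₀ = 0.161·V/A, the target T₆₀ = 0.96 s needs A = 0.161·2131/0.96 = 357.39 m².
Absorption from the other surfaces = 265·0.3 + 265·0.44 + 421·0.29 = 318.19 m², so the acoustic panels must supply 39.20 m² over 135 m².
α = 39.20/135 = 0.290.

0.29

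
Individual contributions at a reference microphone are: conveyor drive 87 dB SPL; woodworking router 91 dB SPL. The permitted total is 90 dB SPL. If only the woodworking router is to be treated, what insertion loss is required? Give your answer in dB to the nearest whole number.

The untreated sources together contribute 10^(87/10) = 5.012e+08, i.e. 87.00 dB SPL.
To meet 90 dB SPL overall, the treated woodworking router may contribute at most 10^(90/10) − 5.012e+08 = 4.988e+08, i.e. 86.98 dB SPL.
Required insertion loss = 91 − 86.98 = 4.02 dB.

4 dB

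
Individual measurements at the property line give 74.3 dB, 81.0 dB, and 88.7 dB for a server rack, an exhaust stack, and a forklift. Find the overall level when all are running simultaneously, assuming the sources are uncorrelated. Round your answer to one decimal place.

Incoherent sources combine by intensity addition: L_total = 10·log₁₀(Σ 10^(L_i/10)).
Σ 10^(L/10) = 10^(74.3/10) + 10^(81.0/10) + 10^(88.7/10) = 8.941e+08.
L_total = 10·log₁₀(8.941e+08) = 89.51 dB.

89.5 dB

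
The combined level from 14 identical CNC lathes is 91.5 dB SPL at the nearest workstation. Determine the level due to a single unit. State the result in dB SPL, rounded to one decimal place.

Dividing the total intensity by 14 lowers the level by 10·log₁₀ 14 = 11.461 dB: L₁ = 91.5 − 11.461.

80.0 dB SPL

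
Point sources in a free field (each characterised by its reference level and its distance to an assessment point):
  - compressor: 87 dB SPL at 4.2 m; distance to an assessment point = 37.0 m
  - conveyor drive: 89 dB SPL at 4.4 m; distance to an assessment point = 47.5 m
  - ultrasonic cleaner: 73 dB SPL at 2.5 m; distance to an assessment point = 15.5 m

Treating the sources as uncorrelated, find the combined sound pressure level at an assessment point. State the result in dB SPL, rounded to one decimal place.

First find each source's level at the receiver (point-source: −20·log₁₀(r/r_ref)), then combine on an intensity basis.
compressor: 87 − 20·log₁₀(37.0/4.2) = 87 − 18.90 = 68.10 dB SPL.
conveyor drive: 89 − 20·log₁₀(47.5/4.4) = 89 − 20.66 = 68.34 dB SPL.
ultrasonic cleaner: 73 − 20·log₁₀(15.5/2.5) = 73 − 15.85 = 57.15 dB SPL.
Σ 10^(L/10) = 1.379e+07 → L_total = 10·log₁₀(1.379e+07) = 71.40 dB SPL.

71.4 dB SPL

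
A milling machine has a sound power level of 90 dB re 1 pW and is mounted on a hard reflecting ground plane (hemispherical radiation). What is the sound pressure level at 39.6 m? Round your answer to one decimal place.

The power spreads over a hemisphere of area 2π·r², so L_p = L_w − 10·log₁₀(2π·r²).
2π·r² = 9853 m², 10·log₁₀ of that is 39.936 dB.
L_p = 90 − 39.936 = 50.06 dB.

50.1 dB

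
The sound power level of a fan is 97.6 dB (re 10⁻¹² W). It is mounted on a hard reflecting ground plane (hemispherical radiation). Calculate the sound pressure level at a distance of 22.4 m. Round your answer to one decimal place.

Free-field hemispherical radiation: L_p = L_w − 10·log₁₀(2π·r²), r = 22.4 m.
2π·r² = 3153 m², 10·log₁₀ of that is 34.987 dB.
L_p = 97.6 − 34.987 = 62.61 dB.

62.6 dB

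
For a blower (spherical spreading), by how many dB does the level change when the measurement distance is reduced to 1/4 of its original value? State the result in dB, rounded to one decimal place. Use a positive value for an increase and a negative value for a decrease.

+12.0 dB

A point source loses 6 dB per doubling of distance; generally ΔL = −20·log₁₀(r₂/r₁).
ΔL = −20·log₁₀(0.25) = +12.04 dB.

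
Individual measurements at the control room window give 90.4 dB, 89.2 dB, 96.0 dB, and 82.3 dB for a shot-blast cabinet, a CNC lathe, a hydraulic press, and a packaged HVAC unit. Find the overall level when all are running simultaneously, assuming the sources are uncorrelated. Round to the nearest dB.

Incoherent sources combine by intensity addition: L_total = 10·log₁₀(Σ 10^(L_i/10)).
Σ 10^(L/10) = 10^(90.4/10) + 10^(89.2/10) + 10^(96.0/10) + 10^(82.3/10) = 6.079e+09.
L_total = 10·log₁₀(6.079e+09) = 97.84 dB.

98 dB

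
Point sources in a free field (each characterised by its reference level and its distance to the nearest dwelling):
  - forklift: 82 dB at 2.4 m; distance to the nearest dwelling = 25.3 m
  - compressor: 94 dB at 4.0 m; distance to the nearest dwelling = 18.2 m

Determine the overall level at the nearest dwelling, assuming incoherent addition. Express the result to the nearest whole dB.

81 dB

Apply inverse-square spreading to bring every level to the receiver, then sum 10^(L/10).
forklift: 82 − 20·log₁₀(25.3/2.4) = 82 − 20.46 = 61.54 dB.
compressor: 94 − 20·log₁₀(18.2/4.0) = 94 − 13.16 = 80.84 dB.
Σ 10^(L/10) = 1.228e+08 → L_total = 10·log₁₀(1.228e+08) = 80.89 dB.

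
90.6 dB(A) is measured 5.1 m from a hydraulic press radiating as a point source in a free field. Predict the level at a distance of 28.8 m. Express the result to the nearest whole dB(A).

76 dB(A)

Point-source attenuation: ΔL = 20·log₁₀(r₂/r₁) = 20·log₁₀(28.8/5.1) = 15.036 dB.
L₂ = 90.6 − 20·log₁₀(28.8/5.1) = 90.6 − 15.036 = 75.56 dB(A).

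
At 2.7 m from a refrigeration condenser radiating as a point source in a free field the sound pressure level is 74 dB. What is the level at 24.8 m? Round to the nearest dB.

55 dB

For a point source, L₂ = L₁ − 20·log₁₀(r₂/r₁).
L₂ = 74 − 20·log₁₀(24.8/2.7) = 74 − 19.262 = 54.74 dB.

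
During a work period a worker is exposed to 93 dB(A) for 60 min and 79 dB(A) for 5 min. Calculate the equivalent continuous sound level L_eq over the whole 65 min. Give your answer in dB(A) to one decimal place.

Weight each interval's intensity by its duration and average over T = 65 min:
Σ tᵢ·10^(Lᵢ/10) = 60·10^(93/10) + 5·10^(79/10) = 1.201e+11.
L_eq = 10·log₁₀(1.201e+11/65) = 92.67 dB(A).

92.7 dB(A)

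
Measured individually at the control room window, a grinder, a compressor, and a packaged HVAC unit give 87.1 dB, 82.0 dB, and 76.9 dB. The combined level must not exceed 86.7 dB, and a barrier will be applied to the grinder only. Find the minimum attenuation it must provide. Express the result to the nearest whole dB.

Everything except the grinder sums to 10^(82.0/10) + 10^(76.9/10) = 2.075e+08 in linear terms, 83.17 dB.
To meet 86.7 dB overall, the treated grinder may contribute at most 10^(86.7/10) − 2.075e+08 = 2.603e+08, i.e. 84.15 dB.
So the grinder must be reduced from 87.1 to 84.15 dB: IL = 2.95 dB.

3 dB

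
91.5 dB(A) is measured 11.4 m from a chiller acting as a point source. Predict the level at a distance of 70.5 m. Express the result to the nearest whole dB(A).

76 dB(A)

For a point source, L₂ = L₁ − 20·log₁₀(r₂/r₁).
L₂ = 91.5 − 20·log₁₀(70.5/11.4) = 91.5 − 15.826 = 75.67 dB(A).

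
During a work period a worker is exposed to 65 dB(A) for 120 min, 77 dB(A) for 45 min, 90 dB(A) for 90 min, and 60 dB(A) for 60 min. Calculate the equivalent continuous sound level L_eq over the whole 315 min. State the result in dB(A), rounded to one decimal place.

84.7 dB(A)

The energy average is taken in the linear domain: L_eq = 10·log₁₀[(Σ tᵢ·10^(Lᵢ/10))/T], T = 315 min.
Σ tᵢ·10^(Lᵢ/10) = 120·10^(65/10) + 45·10^(77/10) + 90·10^(90/10) + 60·10^(60/10) = 9.269e+10.
L_eq = 10·log₁₀(9.269e+10/315) = 84.69 dB(A).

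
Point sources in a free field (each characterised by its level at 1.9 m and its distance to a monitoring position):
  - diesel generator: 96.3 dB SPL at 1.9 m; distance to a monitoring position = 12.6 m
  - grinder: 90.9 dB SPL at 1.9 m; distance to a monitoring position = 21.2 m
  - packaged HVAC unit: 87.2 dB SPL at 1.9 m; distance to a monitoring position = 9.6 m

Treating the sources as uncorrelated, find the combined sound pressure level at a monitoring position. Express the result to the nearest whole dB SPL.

Apply inverse-square spreading to bring every level to the receiver, then sum 10^(L/10).
diesel generator: 96.3 − 20·log₁₀(12.6/1.9) = 96.3 − 16.43 = 79.87 dB SPL.
grinder: 90.9 − 20·log₁₀(21.2/1.9) = 90.9 − 20.95 = 69.95 dB SPL.
packaged HVAC unit: 87.2 − 20·log₁₀(9.6/1.9) = 87.2 − 14.07 = 73.13 dB SPL.
Σ 10^(L/10) = 1.274e+08 → L_total = 10·log₁₀(1.274e+08) = 81.05 dB SPL.

81 dB SPL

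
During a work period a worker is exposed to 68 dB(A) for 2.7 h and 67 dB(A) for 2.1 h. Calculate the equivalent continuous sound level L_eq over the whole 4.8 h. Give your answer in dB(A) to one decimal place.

67.6 dB(A)

L_eq = 10·log₁₀[(1/T)·Σ tᵢ·10^(Lᵢ/10)] with T = 4.8 h.
Σ tᵢ·10^(Lᵢ/10) = 2.7·10^(68/10) + 2.1·10^(67/10) = 2.756e+07.
L_eq = 10·log₁₀(2.756e+07/4.8) = 67.59 dB(A).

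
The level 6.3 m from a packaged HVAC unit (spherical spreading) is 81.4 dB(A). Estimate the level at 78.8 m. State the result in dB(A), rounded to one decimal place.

Point-source attenuation: ΔL = 20·log₁₀(r₂/r₁) = 20·log₁₀(78.8/6.3) = 21.944 dB.
L₂ = 81.4 − 20·log₁₀(78.8/6.3) = 81.4 − 21.944 = 59.46 dB(A).

59.5 dB(A)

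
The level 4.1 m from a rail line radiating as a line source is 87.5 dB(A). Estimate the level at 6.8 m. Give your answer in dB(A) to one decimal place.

85.3 dB(A)

Line-source attenuation: ΔL = 10·log₁₀(r₂/r₁) = 10·log₁₀(6.8/4.1) = 2.197 dB.
L₂ = 87.5 − 10·log₁₀(6.8/4.1) = 87.5 − 2.197 = 85.30 dB(A).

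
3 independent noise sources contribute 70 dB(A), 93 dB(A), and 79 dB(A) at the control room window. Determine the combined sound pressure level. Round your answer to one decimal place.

Incoherent sources combine by intensity addition: L_total = 10·log₁₀(Σ 10^(L_i/10)).
Σ 10^(L/10) = 10^(70/10) + 10^(93/10) + 10^(79/10) = 2.085e+09.
L_total = 10·log₁₀(2.085e+09) = 93.19 dB(A).

93.2 dB(A)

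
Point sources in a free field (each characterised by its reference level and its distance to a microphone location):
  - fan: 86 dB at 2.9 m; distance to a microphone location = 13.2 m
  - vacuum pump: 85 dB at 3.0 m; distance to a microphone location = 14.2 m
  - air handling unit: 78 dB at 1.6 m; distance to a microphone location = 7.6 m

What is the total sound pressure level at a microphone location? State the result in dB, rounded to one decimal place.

Propagate each source to the receiver with L = L_ref − 20·log₁₀(r/r_ref), then add intensities.
fan: 86 − 20·log₁₀(13.2/2.9) = 86 − 13.16 = 72.84 dB.
vacuum pump: 85 − 20·log₁₀(14.2/3.0) = 85 − 13.50 = 71.50 dB.
air handling unit: 78 − 20·log₁₀(7.6/1.6) = 78 − 13.53 = 64.47 dB.
Σ 10^(L/10) = 3.613e+07 → L_total = 10·log₁₀(3.613e+07) = 75.58 dB.

75.6 dB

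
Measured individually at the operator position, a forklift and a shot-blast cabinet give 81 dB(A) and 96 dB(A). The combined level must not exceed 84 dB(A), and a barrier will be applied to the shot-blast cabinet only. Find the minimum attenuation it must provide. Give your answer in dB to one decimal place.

15.0 dB

Fixed contribution from the other source: Σ 10^(L/10) = 10^(81/10) = 1.259e+08 (81.00 dB(A)).
The limit corresponds to 10^(84/10) = 2.512e+08; subtracting the fixed part leaves 1.253e+08 for the shot-blast cabinet, i.e. 80.98 dB(A).
So the shot-blast cabinet must be reduced from 96 to 80.98 dB(A): IL = 15.02 dB.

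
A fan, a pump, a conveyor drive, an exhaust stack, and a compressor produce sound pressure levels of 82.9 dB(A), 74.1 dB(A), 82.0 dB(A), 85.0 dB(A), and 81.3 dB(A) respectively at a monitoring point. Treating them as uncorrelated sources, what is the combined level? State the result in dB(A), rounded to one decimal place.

For uncorrelated sources the intensities add, so convert each level to linear form, sum, and take 10·log₁₀ of the total.
Σ 10^(L/10) = 10^(82.9/10) + 10^(74.1/10) + 10^(82.0/10) + 10^(85.0/10) + 10^(81.3/10) = 8.303e+08.
L_total = 10·log₁₀(8.303e+08) = 89.19 dB(A).

89.2 dB(A)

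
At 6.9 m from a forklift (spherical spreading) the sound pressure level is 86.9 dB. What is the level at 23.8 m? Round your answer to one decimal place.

76.1 dB

Point-source attenuation: ΔL = 20·log₁₀(r₂/r₁) = 20·log₁₀(23.8/6.9) = 10.755 dB.
L₂ = 86.9 − 20·log₁₀(23.8/6.9) = 86.9 − 10.755 = 76.15 dB.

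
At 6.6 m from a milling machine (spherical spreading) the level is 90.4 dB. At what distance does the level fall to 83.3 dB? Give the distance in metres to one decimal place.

14.9 m

The 7.1 dB drop corresponds to a distance ratio of 10^(7.1/20) for a point source.
r₂ = 6.6·10^((90.4−83.3)/20) = 6.6·10^(7.1/20) = 14.95 m.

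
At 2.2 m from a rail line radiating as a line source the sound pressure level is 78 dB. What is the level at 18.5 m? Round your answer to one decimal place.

For a line source, L₂ = L₁ − 10·log₁₀(r₂/r₁).
L₂ = 78 − 10·log₁₀(18.5/2.2) = 78 − 9.247 = 68.75 dB.

68.8 dB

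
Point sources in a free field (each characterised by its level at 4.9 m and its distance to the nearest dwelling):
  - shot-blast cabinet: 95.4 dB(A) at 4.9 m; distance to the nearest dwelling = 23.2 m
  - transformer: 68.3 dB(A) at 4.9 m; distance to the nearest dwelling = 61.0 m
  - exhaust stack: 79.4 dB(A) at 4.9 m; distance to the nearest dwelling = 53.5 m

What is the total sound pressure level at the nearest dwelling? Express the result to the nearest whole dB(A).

82 dB(A)

Propagate each source to the receiver with L = L_ref − 20·log₁₀(r/r_ref), then add intensities.
shot-blast cabinet: 95.4 − 20·log₁₀(23.2/4.9) = 95.4 − 13.51 = 81.89 dB(A).
transformer: 68.3 − 20·log₁₀(61.0/4.9) = 68.3 − 21.90 = 46.40 dB(A).
exhaust stack: 79.4 − 20·log₁₀(53.5/4.9) = 79.4 − 20.76 = 58.64 dB(A).
Σ 10^(L/10) = 1.554e+08 → L_total = 10·log₁₀(1.554e+08) = 81.92 dB(A).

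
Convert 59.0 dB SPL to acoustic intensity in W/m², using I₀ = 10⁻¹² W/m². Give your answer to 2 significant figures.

7.9e-07 W/m²

I/I₀ = 10^(59.0/10) = 7.943e+05, so I = 7.943e+05 × 10⁻¹² W/m².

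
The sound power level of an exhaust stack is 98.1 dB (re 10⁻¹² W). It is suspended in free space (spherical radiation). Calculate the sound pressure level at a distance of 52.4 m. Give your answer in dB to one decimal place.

Free-field spherical radiation: L_p = L_w − 10·log₁₀(4π·r²), r = 52.4 m.
4π·r² = 3.45e+04 m², 10·log₁₀ of that is 45.379 dB.
L_p = 98.1 − 45.379 = 52.72 dB.

52.7 dB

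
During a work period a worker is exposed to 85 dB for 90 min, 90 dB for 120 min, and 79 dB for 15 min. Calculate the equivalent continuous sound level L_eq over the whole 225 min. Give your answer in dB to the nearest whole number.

The energy average is taken in the linear domain: L_eq = 10·log₁₀[(Σ tᵢ·10^(Lᵢ/10))/T], T = 225 min.
Σ tᵢ·10^(Lᵢ/10) = 90·10^(85/10) + 120·10^(90/10) + 15·10^(79/10) = 1.497e+11.
L_eq = 10·log₁₀(1.497e+11/225) = 88.23 dB.

88 dB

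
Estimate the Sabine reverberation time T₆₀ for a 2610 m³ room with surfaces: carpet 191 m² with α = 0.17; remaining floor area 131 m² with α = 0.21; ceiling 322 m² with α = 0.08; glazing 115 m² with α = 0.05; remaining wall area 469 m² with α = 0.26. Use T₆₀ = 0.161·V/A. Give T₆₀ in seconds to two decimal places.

1.97 s

A = Σ Sᵢαᵢ = 191·0.17 + 131·0.21 + 322·0.08 + 115·0.05 + 469·0.26 = 213.43 m².
T₆₀ = 0.161·V/A = 0.161·2610/213.43 = 1.969 s.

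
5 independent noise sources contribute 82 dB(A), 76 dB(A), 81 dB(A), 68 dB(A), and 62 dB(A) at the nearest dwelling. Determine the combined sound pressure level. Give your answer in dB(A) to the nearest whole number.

85 dB(A)

Incoherent sources combine by intensity addition: L_total = 10·log₁₀(Σ 10^(L_i/10)).
Σ 10^(L/10) = 10^(82/10) + 10^(76/10) + 10^(81/10) + 10^(68/10) + 10^(62/10) = 3.321e+08.
L_total = 10·log₁₀(3.321e+08) = 85.21 dB(A).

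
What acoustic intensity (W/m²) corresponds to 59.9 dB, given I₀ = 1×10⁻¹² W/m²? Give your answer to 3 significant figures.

9.77e-07 W/m²

L = 10·log₁₀(I/I₀) ⇒ I = I₀·10^(L/10) = 10⁻¹² × 10^5.99.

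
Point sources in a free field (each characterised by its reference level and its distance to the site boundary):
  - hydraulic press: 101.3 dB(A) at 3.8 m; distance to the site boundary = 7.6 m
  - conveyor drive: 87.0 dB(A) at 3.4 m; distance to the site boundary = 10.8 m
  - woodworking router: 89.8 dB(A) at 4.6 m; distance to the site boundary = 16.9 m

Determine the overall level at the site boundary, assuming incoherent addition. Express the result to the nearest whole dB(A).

Apply inverse-square spreading to bring every level to the receiver, then sum 10^(L/10).
hydraulic press: 101.3 − 20·log₁₀(7.6/3.8) = 101.3 − 6.02 = 95.28 dB(A).
conveyor drive: 87.0 − 20·log₁₀(10.8/3.4) = 87.0 − 10.04 = 76.96 dB(A).
woodworking router: 89.8 − 20·log₁₀(16.9/4.6) = 89.8 − 11.30 = 78.50 dB(A).
Σ 10^(L/10) = 3.493e+09 → L_total = 10·log₁₀(3.493e+09) = 95.43 dB(A).

95 dB(A)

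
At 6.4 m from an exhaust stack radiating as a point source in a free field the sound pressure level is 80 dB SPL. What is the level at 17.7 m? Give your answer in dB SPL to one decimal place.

Spherical spreading from a point source gives a 20·log₁₀(r₂/r₁) drop.
L₂ = 80 − 20·log₁₀(17.7/6.4) = 80 − 8.836 = 71.16 dB SPL.

71.2 dB SPL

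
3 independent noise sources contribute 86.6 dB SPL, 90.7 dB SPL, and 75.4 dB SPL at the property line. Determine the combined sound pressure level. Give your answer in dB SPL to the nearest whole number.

Incoherent sources combine by intensity addition: L_total = 10·log₁₀(Σ 10^(L_i/10)).
Σ 10^(L/10) = 10^(86.6/10) + 10^(90.7/10) + 10^(75.4/10) = 1.667e+09.
L_total = 10·log₁₀(1.667e+09) = 92.22 dB SPL.

92 dB SPL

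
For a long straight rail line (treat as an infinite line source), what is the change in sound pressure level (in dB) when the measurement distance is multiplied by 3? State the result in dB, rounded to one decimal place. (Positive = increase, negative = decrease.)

-4.8 dB

A line source loses 3 dB per doubling of distance; generally ΔL = −10·log₁₀(r₂/r₁).
ΔL = −10·log₁₀(3) = -4.77 dB.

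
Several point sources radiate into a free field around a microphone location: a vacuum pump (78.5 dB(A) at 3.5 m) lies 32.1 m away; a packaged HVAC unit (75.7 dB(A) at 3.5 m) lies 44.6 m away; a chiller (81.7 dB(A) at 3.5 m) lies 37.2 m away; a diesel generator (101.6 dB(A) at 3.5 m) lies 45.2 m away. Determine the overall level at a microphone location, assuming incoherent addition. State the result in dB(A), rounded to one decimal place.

Propagate each source to the receiver with L = L_ref − 20·log₁₀(r/r_ref), then add intensities.
vacuum pump: 78.5 − 20·log₁₀(32.1/3.5) = 78.5 − 19.25 = 59.25 dB(A).
packaged HVAC unit: 75.7 − 20·log₁₀(44.6/3.5) = 75.7 − 22.11 = 53.59 dB(A).
chiller: 81.7 − 20·log₁₀(37.2/3.5) = 81.7 − 20.53 = 61.17 dB(A).
diesel generator: 101.6 − 20·log₁₀(45.2/3.5) = 101.6 − 22.22 = 79.38 dB(A).
Σ 10^(L/10) = 8.905e+07 → L_total = 10·log₁₀(8.905e+07) = 79.50 dB(A).

79.5 dB(A)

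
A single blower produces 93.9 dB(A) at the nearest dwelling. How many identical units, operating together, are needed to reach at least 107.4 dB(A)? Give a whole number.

Need L₁ + 10·log₁₀ N ≥ 107.4, i.e. log₁₀ N ≥ 1.35.
N ≥ 10^(13.5/10) = 22.387, so N = 23.

23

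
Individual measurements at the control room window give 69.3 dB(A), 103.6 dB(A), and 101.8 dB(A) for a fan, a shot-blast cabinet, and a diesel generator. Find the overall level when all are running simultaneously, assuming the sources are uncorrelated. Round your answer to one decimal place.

For uncorrelated sources the intensities add, so convert each level to linear form, sum, and take 10·log₁₀ of the total.
Σ 10^(L/10) = 10^(69.3/10) + 10^(103.6/10) + 10^(101.8/10) = 3.805e+10.
L_total = 10·log₁₀(3.805e+10) = 105.80 dB(A).

105.8 dB(A)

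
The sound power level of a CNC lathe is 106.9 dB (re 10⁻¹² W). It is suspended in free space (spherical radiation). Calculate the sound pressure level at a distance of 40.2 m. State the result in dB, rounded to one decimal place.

L_p = L_w − 10·log₁₀(4π·r²) with r = 40.2 m.
4π·r² = 2.031e+04 m², 10·log₁₀ of that is 43.077 dB.
L_p = 106.9 − 43.077 = 63.82 dB.

63.8 dB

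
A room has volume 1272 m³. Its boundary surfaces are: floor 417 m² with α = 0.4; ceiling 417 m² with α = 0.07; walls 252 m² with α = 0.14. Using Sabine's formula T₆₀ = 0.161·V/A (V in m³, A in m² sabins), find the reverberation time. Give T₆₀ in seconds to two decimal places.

0.89 s

Summing Sᵢαᵢ: 417·0.4 + 417·0.07 + 252·0.14 = 231.27 m².
T₆₀ = 0.161 × 1272 / 231.27 = 0.886 s.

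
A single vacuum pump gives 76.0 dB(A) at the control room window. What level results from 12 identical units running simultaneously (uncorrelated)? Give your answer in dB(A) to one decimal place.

N identical incoherent sources raise the level by 10·log₁₀ N.
L_total = 76.0 + 10·log₁₀(12) = 76.0 + 10.792 = 86.79 dB(A).

86.8 dB(A)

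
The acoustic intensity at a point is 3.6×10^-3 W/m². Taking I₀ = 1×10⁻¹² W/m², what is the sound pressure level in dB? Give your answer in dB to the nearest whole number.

Dividing by I₀ shifts the exponent by 12: I/I₀ = 3.6×10^9.
L = 10·(0.5563 + 9) = 95.56 dB.

96 dB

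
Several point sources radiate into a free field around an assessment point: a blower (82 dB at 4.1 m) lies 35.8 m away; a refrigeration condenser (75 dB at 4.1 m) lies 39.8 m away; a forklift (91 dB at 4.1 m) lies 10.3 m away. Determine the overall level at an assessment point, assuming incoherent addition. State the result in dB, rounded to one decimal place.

Apply inverse-square spreading to bring every level to the receiver, then sum 10^(L/10).
blower: 82 − 20·log₁₀(35.8/4.1) = 82 − 18.82 = 63.18 dB.
refrigeration condenser: 75 − 20·log₁₀(39.8/4.1) = 75 − 19.74 = 55.26 dB.
forklift: 91 − 20·log₁₀(10.3/4.1) = 91 − 8.00 = 83.00 dB.
Σ 10^(L/10) = 2.019e+08 → L_total = 10·log₁₀(2.019e+08) = 83.05 dB.

83.1 dB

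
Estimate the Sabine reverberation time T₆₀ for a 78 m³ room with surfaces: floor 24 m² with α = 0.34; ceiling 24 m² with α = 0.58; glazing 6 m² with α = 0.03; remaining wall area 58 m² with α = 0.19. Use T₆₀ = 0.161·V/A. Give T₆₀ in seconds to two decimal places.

0.38 s

Summing Sᵢαᵢ: 24·0.34 + 24·0.58 + 6·0.03 + 58·0.19 = 33.28 m².
T₆₀ = 0.161·V/A = 0.161·78/33.28 = 0.377 s.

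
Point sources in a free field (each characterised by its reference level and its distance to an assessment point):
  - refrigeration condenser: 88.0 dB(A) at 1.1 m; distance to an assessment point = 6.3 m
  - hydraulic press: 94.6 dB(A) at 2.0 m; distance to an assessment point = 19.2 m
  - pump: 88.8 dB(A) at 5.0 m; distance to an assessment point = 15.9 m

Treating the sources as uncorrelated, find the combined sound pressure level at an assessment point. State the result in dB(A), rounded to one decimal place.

First find each source's level at the receiver (point-source: −20·log₁₀(r/r_ref)), then combine on an intensity basis.
refrigeration condenser: 88.0 − 20·log₁₀(6.3/1.1) = 88.0 − 15.16 = 72.84 dB(A).
hydraulic press: 94.6 − 20·log₁₀(19.2/2.0) = 94.6 − 19.65 = 74.95 dB(A).
pump: 88.8 − 20·log₁₀(15.9/5.0) = 88.8 − 10.05 = 78.75 dB(A).
Σ 10^(L/10) = 1.255e+08 → L_total = 10·log₁₀(1.255e+08) = 80.99 dB(A).

81.0 dB(A)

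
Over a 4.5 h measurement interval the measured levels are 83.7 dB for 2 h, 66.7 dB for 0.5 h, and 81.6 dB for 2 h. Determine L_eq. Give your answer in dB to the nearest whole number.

The energy average is taken in the linear domain: L_eq = 10·log₁₀[(Σ tᵢ·10^(Lᵢ/10))/T], T = 4.5 h.
Σ tᵢ·10^(Lᵢ/10) = 2·10^(83.7/10) + 0.5·10^(66.7/10) + 2·10^(81.6/10) = 7.603e+08.
L_eq = 10·log₁₀(7.603e+08/4.5) = 82.28 dB.

82 dB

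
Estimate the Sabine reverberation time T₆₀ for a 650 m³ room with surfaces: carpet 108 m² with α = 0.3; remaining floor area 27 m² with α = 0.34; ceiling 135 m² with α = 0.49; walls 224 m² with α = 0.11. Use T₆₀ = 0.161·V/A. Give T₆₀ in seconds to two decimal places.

A = Σ Sᵢαᵢ = 108·0.3 + 27·0.34 + 135·0.49 + 224·0.11 = 132.37 m².
T₆₀ = 0.161·V/A = 0.161·650/132.37 = 0.791 s.

0.79 s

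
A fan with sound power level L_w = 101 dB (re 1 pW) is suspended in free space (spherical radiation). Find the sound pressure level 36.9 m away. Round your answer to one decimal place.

58.7 dB

Free-field spherical radiation: L_p = L_w − 10·log₁₀(4π·r²), r = 36.9 m.
4π·r² = 1.711e+04 m², 10·log₁₀ of that is 42.333 dB.
L_p = 101 − 42.333 = 58.67 dB.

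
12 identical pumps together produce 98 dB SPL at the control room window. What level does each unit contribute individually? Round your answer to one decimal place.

87.2 dB SPL

For N identical incoherent sources L_total = L₁ + 10·log₁₀ N, so L₁ = 98 − 10·log₁₀(12) = 98 − 10.792.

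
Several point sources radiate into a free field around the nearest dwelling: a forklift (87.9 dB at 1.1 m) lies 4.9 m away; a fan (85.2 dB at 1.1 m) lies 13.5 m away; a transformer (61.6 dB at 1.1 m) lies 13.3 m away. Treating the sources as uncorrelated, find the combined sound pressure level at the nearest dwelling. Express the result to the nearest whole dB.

Apply inverse-square spreading to bring every level to the receiver, then sum 10^(L/10).
forklift: 87.9 − 20·log₁₀(4.9/1.1) = 87.9 − 12.98 = 74.92 dB.
fan: 85.2 − 20·log₁₀(13.5/1.1) = 85.2 − 21.78 = 63.42 dB.
transformer: 61.6 − 20·log₁₀(13.3/1.1) = 61.6 − 21.65 = 39.95 dB.
Σ 10^(L/10) = 3.328e+07 → L_total = 10·log₁₀(3.328e+07) = 75.22 dB.

75 dB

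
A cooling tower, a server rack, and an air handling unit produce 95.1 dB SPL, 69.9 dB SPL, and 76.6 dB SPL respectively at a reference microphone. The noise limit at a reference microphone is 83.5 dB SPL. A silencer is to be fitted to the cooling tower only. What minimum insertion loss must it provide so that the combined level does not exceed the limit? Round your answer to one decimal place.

Everything except the cooling tower sums to 10^(69.9/10) + 10^(76.6/10) = 5.548e+07 in linear terms, 77.44 dB SPL.
The limit corresponds to 10^(83.5/10) = 2.239e+08; subtracting the fixed part leaves 1.684e+08 for the cooling tower, i.e. 82.26 dB SPL.
Required insertion loss = 95.1 − 82.26 = 12.84 dB.

12.8 dB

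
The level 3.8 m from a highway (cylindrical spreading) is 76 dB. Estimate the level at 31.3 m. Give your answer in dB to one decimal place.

66.8 dB

Cylindrical spreading from a line source gives a 10·log₁₀(r₂/r₁) drop.
L₂ = 76 − 10·log₁₀(31.3/3.8) = 76 − 9.158 = 66.84 dB.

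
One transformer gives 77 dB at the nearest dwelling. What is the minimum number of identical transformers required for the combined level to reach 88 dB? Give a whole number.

13

N identical sources give L₁ + 10·log₁₀ N, so require 10·log₁₀ N ≥ 88 − 77 = 11.0 dB.
N ≥ 10^(11.0/10) = 12.589, so N = 13.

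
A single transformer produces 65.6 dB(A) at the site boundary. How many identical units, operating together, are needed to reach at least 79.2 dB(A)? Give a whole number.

N identical sources give L₁ + 10·log₁₀ N, so require 10·log₁₀ N ≥ 79.2 − 65.6 = 13.6 dB.
N ≥ 10^(13.6/10) = 22.909, so N = 23.

23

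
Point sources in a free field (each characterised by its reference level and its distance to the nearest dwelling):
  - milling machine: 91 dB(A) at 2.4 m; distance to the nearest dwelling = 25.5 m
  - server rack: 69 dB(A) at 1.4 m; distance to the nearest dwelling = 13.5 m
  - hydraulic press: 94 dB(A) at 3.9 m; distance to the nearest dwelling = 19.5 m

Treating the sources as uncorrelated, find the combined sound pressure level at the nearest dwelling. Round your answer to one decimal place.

80.5 dB(A)

Apply inverse-square spreading to bring every level to the receiver, then sum 10^(L/10).
milling machine: 91 − 20·log₁₀(25.5/2.4) = 91 − 20.53 = 70.47 dB(A).
server rack: 69 − 20·log₁₀(13.5/1.4) = 69 − 19.68 = 49.32 dB(A).
hydraulic press: 94 − 20·log₁₀(19.5/3.9) = 94 − 13.98 = 80.02 dB(A).
Σ 10^(L/10) = 1.117e+08 → L_total = 10·log₁₀(1.117e+08) = 80.48 dB(A).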